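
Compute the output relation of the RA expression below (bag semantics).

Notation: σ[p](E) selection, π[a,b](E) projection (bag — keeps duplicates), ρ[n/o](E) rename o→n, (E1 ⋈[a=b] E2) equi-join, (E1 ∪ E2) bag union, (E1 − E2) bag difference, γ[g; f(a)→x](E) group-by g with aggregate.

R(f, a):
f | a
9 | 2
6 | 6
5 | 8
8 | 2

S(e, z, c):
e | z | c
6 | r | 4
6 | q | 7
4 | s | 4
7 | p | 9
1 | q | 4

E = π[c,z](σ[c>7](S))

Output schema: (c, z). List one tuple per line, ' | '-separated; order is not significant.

Subexpression sizes:
  S → 5
  σ[c>7](S) → 1
  π[c,z](σ[c>7](S)) → 1

== RESULT ==
c | z
9 | p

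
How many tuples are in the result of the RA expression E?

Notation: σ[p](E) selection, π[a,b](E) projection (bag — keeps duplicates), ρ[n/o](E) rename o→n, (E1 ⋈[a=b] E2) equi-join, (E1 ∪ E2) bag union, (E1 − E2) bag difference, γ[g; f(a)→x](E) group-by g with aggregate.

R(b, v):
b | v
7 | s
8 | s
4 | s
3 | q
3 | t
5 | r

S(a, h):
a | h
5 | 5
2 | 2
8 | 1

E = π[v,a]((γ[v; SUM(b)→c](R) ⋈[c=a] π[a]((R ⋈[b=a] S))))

Subexpression sizes:
  R → 6
  γ[v; SUM(b)→c](R) → 4
  R → 6
  S → 3
  (R ⋈[b=a] S) → 2
  π[a]((R ⋈[b=a] S)) → 2
  (γ[v; SUM(b)→c](R) ⋈[c=a] π[a]((R ⋈[b=a] S))) → 1
  π[v,a]((γ[v; SUM(b)→c](R) ⋈[c=a] π[a]((R ⋈[b=a] S)))) → 1

|E| = 1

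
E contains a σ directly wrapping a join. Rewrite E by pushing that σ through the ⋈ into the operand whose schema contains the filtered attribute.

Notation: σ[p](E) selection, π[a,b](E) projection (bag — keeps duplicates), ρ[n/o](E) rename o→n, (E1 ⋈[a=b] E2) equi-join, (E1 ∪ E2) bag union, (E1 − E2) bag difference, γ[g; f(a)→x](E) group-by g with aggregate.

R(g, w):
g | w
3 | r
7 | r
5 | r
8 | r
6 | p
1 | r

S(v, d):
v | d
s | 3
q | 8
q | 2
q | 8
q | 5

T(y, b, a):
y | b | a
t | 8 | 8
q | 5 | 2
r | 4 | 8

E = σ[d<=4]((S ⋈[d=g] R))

σ filters on d, owned by the left side.
E' = (σ[d<=4](S) ⋈[d=g] R)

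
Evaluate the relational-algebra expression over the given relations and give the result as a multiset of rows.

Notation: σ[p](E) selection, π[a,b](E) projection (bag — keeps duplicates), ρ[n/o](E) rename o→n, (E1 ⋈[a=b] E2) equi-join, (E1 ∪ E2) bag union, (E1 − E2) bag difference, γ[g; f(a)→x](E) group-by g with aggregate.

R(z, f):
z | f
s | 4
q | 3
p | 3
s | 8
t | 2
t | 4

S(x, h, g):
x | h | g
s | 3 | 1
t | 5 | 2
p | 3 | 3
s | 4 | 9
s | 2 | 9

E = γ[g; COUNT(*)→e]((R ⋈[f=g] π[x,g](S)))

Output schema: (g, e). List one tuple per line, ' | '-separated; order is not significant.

Stepwise |·|:
  R → 6
  S → 5
  π[x,g](S) → 5
  (R ⋈[f=g] π[x,g](S)) → 3
  γ[g; COUNT(*)→e]((R ⋈[f=g] π[x,g](S))) → 2

== RESULT ==
g | e
2 | 1
3 | 2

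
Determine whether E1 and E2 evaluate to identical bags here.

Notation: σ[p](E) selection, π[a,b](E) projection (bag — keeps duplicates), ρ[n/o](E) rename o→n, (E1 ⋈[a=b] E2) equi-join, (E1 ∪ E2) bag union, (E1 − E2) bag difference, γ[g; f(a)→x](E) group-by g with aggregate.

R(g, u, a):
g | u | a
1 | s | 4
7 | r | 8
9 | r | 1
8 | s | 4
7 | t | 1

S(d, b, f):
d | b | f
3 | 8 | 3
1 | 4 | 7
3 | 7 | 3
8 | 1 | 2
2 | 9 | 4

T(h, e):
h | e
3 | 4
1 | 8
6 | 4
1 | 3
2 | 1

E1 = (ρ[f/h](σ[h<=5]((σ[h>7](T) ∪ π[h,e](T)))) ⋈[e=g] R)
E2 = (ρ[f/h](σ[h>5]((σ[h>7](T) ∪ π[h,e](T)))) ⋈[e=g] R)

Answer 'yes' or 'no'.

E1 subexpression sizes:
  T → 5
  σ[h>7](T) → 0
  T → 5
  π[h,e](T) → 5
  (σ[h>7](T) ∪ π[h,e](T)) → 5
  σ[h<=5]((σ[h>7](T) ∪ π[h,e](T))) → 4
  ρ[f/h](σ[h<=5]((σ[h>7](T) ∪ π[h,e](T)))) → 4
  R → 5
  (ρ[f/h](σ[h<=5]((σ[h>7](T) ∪ π[h,e](T)))) ⋈[e=g] R) → 2
E2 subexpression sizes:
  T → 5
  σ[h>7](T) → 0
  T → 5
  π[h,e](T) → 5
  (σ[h>7](T) ∪ π[h,e](T)) → 5
  σ[h>5]((σ[h>7](T) ∪ π[h,e](T))) → 1
  ρ[f/h](σ[h>5]((σ[h>7](T) ∪ π[h,e](T)))) → 1
  R → 5
  (ρ[f/h](σ[h>5]((σ[h>7](T) ∪ π[h,e](T)))) ⋈[e=g] R) → 0

E1 result:
f | e | g | u | a
1 | 8 | 8 | s | 4
2 | 1 | 1 | s | 4
E2 result:
f | e | g | u | a
(0 rows)
Witness: (1, 8, 8, 's', 4) appears 1× in E1 but 0× in E2.

no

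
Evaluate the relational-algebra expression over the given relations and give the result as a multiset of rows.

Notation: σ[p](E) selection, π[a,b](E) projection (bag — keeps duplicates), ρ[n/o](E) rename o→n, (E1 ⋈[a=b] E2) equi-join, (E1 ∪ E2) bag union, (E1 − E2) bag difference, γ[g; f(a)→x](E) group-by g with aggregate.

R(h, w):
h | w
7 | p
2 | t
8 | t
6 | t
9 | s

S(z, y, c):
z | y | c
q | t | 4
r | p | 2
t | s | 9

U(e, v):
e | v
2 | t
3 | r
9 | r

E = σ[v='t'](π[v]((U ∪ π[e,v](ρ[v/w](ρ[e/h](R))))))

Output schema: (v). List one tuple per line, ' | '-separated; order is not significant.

Stepwise |·|:
  U → 3
  R → 5
  ρ[e/h](R) → 5
  ρ[v/w](ρ[e/h](R)) → 5
  π[e,v](ρ[v/w](ρ[e/h](R))) → 5
  (U ∪ π[e,v](ρ[v/w](ρ[e/h](R)))) → 8
  π[v]((U ∪ π[e,v](ρ[v/w](ρ[e/h](R))))) → 8
  σ[v='t'](π[v]((U ∪ π[e,v](ρ[v/w](ρ[e/h](R)))))) → 4

== RESULT ==
v
t
t
t
t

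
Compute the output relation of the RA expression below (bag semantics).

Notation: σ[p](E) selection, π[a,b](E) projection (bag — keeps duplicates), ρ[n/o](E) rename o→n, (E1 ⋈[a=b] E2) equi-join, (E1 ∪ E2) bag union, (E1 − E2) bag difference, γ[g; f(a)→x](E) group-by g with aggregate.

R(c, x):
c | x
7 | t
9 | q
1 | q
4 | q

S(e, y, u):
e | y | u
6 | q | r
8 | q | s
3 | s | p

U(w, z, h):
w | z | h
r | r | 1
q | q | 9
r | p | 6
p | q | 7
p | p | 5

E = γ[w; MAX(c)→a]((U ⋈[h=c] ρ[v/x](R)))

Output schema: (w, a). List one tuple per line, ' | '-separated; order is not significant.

Stepwise |·|:
  U → 5
  R → 4
  ρ[v/x](R) → 4
  (U ⋈[h=c] ρ[v/x](R)) → 3
  γ[w; MAX(c)→a]((U ⋈[h=c] ρ[v/x](R))) → 3

== RESULT ==
w | a
p | 7
q | 9
r | 1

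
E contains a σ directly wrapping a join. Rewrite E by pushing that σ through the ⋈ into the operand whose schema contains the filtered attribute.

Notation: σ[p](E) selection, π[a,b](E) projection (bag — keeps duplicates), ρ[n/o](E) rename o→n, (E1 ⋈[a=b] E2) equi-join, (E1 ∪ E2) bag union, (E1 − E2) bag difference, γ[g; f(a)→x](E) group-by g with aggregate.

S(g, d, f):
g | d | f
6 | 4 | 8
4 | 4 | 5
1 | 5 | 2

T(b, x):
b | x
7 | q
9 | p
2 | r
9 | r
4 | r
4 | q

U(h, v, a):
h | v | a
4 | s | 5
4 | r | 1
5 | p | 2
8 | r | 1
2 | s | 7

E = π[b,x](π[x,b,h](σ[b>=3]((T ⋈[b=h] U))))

σ filters on b, owned by the left side.
E' = π[b,x](π[x,b,h]((σ[b>=3](T) ⋈[b=h] U)))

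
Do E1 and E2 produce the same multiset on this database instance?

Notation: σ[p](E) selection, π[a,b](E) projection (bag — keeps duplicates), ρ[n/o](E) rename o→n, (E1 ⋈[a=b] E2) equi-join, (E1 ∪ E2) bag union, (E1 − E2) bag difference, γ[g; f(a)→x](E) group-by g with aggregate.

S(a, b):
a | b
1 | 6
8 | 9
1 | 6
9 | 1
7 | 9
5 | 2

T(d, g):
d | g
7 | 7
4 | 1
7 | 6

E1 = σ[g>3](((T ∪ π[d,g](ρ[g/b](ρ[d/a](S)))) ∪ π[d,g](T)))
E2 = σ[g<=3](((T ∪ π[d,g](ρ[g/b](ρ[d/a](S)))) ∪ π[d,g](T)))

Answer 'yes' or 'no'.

E1 per-node cardinality:
  T → 3
  S → 6
  ρ[d/a](S) → 6
  ρ[g/b](ρ[d/a](S)) → 6
  π[d,g](ρ[g/b](ρ[d/a](S))) → 6
  (T ∪ π[d,g](ρ[g/b](ρ[d/a](S)))) → 9
  T → 3
  π[d,g](T) → 3
  ((T ∪ π[d,g](ρ[g/b](ρ[d/a](S)))) ∪ π[d,g](T)) → 12
  σ[g>3](((T ∪ π[d,g](ρ[g/b](ρ[d/a](S)))) ∪ π[d,g](T))) → 8
E2 per-node cardinality:
  T → 3
  S → 6
  ρ[d/a](S) → 6
  ρ[g/b](ρ[d/a](S)) → 6
  π[d,g](ρ[g/b](ρ[d/a](S))) → 6
  (T ∪ π[d,g](ρ[g/b](ρ[d/a](S)))) → 9
  T → 3
  π[d,g](T) → 3
  ((T ∪ π[d,g](ρ[g/b](ρ[d/a](S)))) ∪ π[d,g](T)) → 12
  σ[g<=3](((T ∪ π[d,g](ρ[g/b](ρ[d/a](S)))) ∪ π[d,g](T))) → 4

E1 result:
d | g
1 | 6
1 | 6
7 | 6
7 | 6
7 | 7
7 | 7
7 | 9
8 | 9
E2 result:
d | g
4 | 1
4 | 1
5 | 2
9 | 1
Witness: (7, 9) appears 1× in E1 but 0× in E2.

no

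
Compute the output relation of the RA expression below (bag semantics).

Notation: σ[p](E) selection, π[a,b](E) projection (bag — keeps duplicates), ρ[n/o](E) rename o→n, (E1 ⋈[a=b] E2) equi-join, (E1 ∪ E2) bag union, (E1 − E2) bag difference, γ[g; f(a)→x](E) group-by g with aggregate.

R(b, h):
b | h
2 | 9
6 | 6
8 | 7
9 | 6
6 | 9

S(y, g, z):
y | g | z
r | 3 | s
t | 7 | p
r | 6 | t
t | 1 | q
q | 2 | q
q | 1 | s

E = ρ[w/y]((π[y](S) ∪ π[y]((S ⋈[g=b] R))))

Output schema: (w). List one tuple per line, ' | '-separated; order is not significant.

Subexpression sizes:
  S → 6
  π[y](S) → 6
  S → 6
  R → 5
  (S ⋈[g=b] R) → 3
  π[y]((S ⋈[g=b] R)) → 3
  (π[y](S) ∪ π[y]((S ⋈[g=b] R))) → 9
  ρ[w/y]((π[y](S) ∪ π[y]((S ⋈[g=b] R)))) → 9

== RESULT ==
w
q
q
q
r
r
r
r
t
t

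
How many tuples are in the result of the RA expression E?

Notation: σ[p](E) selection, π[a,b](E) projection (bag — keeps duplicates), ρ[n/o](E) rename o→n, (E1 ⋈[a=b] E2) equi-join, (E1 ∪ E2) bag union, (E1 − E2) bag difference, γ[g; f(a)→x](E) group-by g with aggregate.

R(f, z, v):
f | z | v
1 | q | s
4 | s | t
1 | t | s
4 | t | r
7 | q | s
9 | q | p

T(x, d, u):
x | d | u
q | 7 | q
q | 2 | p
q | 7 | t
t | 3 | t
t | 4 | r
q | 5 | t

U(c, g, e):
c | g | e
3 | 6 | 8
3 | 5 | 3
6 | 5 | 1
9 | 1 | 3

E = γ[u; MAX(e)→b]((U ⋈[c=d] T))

Per-node cardinality:
  U → 4
  T → 6
  (U ⋈[c=d] T) → 2
  γ[u; MAX(e)→b]((U ⋈[c=d] T)) → 1

|E| = 1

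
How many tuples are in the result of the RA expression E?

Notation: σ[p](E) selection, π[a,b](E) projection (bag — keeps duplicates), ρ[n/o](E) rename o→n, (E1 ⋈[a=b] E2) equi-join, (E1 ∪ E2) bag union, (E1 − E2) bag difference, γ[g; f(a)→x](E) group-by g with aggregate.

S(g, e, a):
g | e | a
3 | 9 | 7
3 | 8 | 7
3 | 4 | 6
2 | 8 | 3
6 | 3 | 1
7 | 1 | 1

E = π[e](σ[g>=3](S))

Per-node cardinality:
  S → 6
  σ[g>=3](S) → 5
  π[e](σ[g>=3](S)) → 5

|E| = 5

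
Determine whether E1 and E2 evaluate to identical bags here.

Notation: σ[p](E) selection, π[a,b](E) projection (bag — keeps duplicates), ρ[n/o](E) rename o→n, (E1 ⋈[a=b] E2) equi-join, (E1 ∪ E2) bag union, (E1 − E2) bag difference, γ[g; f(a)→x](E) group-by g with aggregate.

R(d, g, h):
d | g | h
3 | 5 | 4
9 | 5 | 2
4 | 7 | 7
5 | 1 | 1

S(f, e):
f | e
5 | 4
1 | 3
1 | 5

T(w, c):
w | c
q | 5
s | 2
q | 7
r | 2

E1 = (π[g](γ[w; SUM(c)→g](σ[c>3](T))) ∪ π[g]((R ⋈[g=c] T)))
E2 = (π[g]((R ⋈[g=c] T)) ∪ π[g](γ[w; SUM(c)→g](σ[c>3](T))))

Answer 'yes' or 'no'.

E1 row counts bottom-up:
  T → 4
  σ[c>3](T) → 2
  γ[w; SUM(c)→g](σ[c>3](T)) → 1
  π[g](γ[w; SUM(c)→g](σ[c>3](T))) → 1
  R → 4
  T → 4
  (R ⋈[g=c] T) → 3
  π[g]((R ⋈[g=c] T)) → 3
  (π[g](γ[w; SUM(c)→g](σ[c>3](T))) ∪ π[g]((R ⋈[g=c] T))) → 4
E2 row counts bottom-up:
  R → 4
  T → 4
  (R ⋈[g=c] T) → 3
  π[g]((R ⋈[g=c] T)) → 3
  T → 4
  σ[c>3](T) → 2
  γ[w; SUM(c)→g](σ[c>3](T)) → 1
  π[g](γ[w; SUM(c)→g](σ[c>3](T))) → 1
  (π[g]((R ⋈[g=c] T)) ∪ π[g](γ[w; SUM(c)→g](σ[c>3](T)))) → 4

E1 and E2 produce the same multiset:
g
5
5
7
12

yes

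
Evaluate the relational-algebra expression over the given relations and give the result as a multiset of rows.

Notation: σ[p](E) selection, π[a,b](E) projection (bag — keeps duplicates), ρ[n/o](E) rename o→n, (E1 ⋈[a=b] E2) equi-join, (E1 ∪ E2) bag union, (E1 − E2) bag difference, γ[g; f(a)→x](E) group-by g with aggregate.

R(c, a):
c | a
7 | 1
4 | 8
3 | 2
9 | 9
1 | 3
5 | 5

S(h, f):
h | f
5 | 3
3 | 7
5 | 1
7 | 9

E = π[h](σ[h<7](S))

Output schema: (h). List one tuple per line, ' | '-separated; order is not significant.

Subexpression sizes:
  S → 4
  σ[h<7](S) → 3
  π[h](σ[h<7](S)) → 3

== RESULT ==
h
3
5
5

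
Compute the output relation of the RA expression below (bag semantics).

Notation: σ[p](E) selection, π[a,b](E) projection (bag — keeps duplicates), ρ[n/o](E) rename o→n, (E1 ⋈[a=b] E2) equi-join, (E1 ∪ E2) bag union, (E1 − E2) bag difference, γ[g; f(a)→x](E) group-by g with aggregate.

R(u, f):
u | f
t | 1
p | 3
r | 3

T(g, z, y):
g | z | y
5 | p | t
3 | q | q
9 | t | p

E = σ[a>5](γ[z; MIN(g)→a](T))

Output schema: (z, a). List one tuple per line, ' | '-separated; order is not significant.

Stepwise |·|:
  T → 3
  γ[z; MIN(g)→a](T) → 3
  σ[a>5](γ[z; MIN(g)→a](T)) → 1

== RESULT ==
z | a
t | 9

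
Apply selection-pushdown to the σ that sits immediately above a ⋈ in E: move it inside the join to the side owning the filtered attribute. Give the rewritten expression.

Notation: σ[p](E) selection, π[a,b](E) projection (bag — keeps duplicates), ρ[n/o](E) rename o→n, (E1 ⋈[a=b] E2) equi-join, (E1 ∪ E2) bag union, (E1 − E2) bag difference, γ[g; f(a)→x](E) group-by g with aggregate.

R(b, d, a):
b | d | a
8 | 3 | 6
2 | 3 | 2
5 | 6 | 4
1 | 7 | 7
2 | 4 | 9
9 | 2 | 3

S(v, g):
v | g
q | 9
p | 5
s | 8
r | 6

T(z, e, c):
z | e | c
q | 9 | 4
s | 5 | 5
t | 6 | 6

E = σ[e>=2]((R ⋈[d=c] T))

σ filters on e, owned by the right side.
E' = (R ⋈[d=c] σ[e>=2](T))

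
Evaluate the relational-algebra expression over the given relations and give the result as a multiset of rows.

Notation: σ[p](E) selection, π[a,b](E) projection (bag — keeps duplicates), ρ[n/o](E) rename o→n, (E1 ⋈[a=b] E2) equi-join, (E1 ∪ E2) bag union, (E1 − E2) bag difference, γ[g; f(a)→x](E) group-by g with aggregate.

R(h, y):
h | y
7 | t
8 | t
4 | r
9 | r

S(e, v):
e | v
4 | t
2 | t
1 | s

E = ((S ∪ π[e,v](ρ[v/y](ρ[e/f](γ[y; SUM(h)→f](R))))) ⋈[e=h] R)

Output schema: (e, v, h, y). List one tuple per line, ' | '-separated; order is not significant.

Stepwise |·|:
  S → 3
  R → 4
  γ[y; SUM(h)→f](R) → 2
  ρ[e/f](γ[y; SUM(h)→f](R)) → 2
  ρ[v/y](ρ[e/f](γ[y; SUM(h)→f](R))) → 2
  π[e,v](ρ[v/y](ρ[e/f](γ[y; SUM(h)→f](R)))) → 2
  (S ∪ π[e,v](ρ[v/y](ρ[e/f](γ[y; SUM(h)→f](R))))) → 5
  R → 4
  ((S ∪ π[e,v](ρ[v/y](ρ[e/f](γ[y; SUM(h)→f](R))))) ⋈[e=h] R) → 1

== RESULT ==
e | v | h | y
4 | t | 4 | r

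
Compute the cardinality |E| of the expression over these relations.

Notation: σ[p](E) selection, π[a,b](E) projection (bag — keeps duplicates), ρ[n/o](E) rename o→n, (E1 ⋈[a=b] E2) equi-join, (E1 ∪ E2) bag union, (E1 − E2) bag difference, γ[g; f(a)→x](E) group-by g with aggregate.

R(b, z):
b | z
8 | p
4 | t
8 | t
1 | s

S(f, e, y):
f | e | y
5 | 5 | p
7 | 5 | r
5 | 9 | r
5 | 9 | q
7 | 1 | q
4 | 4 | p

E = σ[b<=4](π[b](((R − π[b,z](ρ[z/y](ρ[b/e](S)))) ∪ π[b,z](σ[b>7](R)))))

Per-node cardinality:
  R → 4
  S → 6
  ρ[b/e](S) → 6
  ρ[z/y](ρ[b/e](S)) → 6
  π[b,z](ρ[z/y](ρ[b/e](S))) → 6
  (R − π[b,z](ρ[z/y](ρ[b/e](S)))) → 4
  R → 4
  σ[b>7](R) → 2
  π[b,z](σ[b>7](R)) → 2
  ((R − π[b,z](ρ[z/y](ρ[b/e](S)))) ∪ π[b,z](σ[b>7](R))) → 6
  π[b](((R − π[b,z](ρ[z/y](ρ[b/e](S)))) ∪ π[b,z](σ[b>7](R)))) → 6
  σ[b<=4](π[b](((R − π[b,z](ρ[z/y](ρ[b/e](S)))) ∪ π[b,z](σ[b>7](R))))) → 2

|E| = 2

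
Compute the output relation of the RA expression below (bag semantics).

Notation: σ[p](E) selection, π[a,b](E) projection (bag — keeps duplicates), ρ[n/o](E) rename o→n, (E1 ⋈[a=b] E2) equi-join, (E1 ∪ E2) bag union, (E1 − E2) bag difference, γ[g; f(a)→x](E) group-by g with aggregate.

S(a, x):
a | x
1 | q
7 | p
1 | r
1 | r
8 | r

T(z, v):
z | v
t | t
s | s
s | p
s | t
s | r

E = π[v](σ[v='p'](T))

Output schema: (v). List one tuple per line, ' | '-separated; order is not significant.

Subexpression sizes:
  T → 5
  σ[v='p'](T) → 1
  π[v](σ[v='p'](T)) → 1

== RESULT ==
v
p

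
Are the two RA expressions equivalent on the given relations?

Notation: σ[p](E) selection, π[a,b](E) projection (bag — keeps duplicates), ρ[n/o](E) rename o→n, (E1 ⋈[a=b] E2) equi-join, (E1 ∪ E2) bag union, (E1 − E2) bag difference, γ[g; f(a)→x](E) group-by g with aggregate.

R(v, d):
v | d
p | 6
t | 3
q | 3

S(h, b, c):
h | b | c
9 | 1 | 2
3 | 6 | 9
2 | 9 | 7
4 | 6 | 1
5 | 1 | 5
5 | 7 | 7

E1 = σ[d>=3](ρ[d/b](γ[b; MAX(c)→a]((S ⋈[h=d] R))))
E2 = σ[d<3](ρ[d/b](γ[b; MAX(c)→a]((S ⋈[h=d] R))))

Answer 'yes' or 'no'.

E1 subexpression sizes:
  S → 6
  R → 3
  (S ⋈[h=d] R) → 2
  γ[b; MAX(c)→a]((S ⋈[h=d] R)) → 1
  ρ[d/b](γ[b; MAX(c)→a]((S ⋈[h=d] R))) → 1
  σ[d>=3](ρ[d/b](γ[b; MAX(c)→a]((S ⋈[h=d] R)))) → 1
E2 subexpression sizes:
  S → 6
  R → 3
  (S ⋈[h=d] R) → 2
  γ[b; MAX(c)→a]((S ⋈[h=d] R)) → 1
  ρ[d/b](γ[b; MAX(c)→a]((S ⋈[h=d] R))) → 1
  σ[d<3](ρ[d/b](γ[b; MAX(c)→a]((S ⋈[h=d] R)))) → 0

E1 result:
d | a
6 | 9
E2 result:
d | a
(0 rows)
Witness: (6, 9) appears 1× in E1 but 0× in E2.

no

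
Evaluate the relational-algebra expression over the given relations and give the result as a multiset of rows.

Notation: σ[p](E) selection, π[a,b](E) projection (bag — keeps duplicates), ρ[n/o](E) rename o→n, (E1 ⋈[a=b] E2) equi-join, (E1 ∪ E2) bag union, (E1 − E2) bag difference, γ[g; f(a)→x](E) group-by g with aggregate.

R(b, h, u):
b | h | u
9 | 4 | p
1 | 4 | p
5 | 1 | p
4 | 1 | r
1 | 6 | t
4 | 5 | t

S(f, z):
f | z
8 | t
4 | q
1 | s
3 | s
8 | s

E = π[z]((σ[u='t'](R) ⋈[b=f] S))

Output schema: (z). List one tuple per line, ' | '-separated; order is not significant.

Stepwise |·|:
  R → 6
  σ[u='t'](R) → 2
  S → 5
  (σ[u='t'](R) ⋈[b=f] S) → 2
  π[z]((σ[u='t'](R) ⋈[b=f] S)) → 2

== RESULT ==
z
q
s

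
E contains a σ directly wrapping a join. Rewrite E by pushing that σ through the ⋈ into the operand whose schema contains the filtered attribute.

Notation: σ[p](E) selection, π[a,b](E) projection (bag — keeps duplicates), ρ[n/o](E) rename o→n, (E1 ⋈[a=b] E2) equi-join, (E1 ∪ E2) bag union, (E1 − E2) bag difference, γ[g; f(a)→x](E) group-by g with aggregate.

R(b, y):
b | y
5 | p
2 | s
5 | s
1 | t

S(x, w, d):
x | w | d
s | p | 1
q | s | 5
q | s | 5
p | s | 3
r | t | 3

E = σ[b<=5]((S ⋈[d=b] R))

σ filters on b, owned by the right side.
E' = (S ⋈[d=b] σ[b<=5](R))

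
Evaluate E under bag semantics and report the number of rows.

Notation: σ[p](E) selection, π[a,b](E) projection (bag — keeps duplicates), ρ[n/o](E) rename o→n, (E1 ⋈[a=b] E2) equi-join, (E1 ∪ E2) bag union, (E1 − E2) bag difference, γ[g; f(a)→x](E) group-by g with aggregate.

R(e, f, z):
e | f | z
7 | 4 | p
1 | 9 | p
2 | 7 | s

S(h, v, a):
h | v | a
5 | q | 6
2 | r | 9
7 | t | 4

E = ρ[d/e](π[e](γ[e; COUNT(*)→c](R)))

Row counts bottom-up:
  R → 3
  γ[e; COUNT(*)→c](R) → 3
  π[e](γ[e; COUNT(*)→c](R)) → 3
  ρ[d/e](π[e](γ[e; COUNT(*)→c](R))) → 3

|E| = 3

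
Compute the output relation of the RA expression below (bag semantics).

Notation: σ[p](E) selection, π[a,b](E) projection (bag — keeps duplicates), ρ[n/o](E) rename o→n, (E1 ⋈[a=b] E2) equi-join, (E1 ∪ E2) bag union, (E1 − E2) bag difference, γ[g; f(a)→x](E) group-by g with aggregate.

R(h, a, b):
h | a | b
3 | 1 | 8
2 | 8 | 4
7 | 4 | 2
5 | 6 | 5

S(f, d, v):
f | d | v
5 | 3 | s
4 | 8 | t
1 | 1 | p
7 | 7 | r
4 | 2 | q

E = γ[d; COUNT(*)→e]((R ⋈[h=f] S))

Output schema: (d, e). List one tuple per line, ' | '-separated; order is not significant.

Per-node cardinality:
  R → 4
  S → 5
  (R ⋈[h=f] S) → 2
  γ[d; COUNT(*)→e]((R ⋈[h=f] S)) → 2

== RESULT ==
d | e
3 | 1
7 | 1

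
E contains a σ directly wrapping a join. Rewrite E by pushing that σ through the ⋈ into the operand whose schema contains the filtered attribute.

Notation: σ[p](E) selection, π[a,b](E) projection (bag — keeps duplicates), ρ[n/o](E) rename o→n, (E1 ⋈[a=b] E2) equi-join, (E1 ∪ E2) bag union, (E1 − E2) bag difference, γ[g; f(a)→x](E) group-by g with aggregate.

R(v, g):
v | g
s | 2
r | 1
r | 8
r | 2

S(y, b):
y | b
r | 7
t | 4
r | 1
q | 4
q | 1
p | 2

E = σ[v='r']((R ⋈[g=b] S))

σ filters on v, owned by the left side.
E' = (σ[v='r'](R) ⋈[g=b] S)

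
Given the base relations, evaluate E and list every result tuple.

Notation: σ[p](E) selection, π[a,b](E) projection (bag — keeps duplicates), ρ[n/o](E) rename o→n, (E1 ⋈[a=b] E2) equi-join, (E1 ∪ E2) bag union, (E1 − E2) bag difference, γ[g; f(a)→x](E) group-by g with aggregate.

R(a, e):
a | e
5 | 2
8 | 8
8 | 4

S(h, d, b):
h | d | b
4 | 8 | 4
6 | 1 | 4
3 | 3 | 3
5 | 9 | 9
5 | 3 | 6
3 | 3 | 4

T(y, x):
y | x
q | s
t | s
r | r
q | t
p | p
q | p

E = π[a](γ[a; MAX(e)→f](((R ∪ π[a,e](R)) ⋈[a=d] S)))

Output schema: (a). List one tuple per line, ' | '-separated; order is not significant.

Row counts bottom-up:
  R → 3
  R → 3
  π[a,e](R) → 3
  (R ∪ π[a,e](R)) → 6
  S → 6
  ((R ∪ π[a,e](R)) ⋈[a=d] S) → 4
  γ[a; MAX(e)→f](((R ∪ π[a,e](R)) ⋈[a=d] S)) → 1
  π[a](γ[a; MAX(e)→f](((R ∪ π[a,e](R)) ⋈[a=d] S))) → 1

== RESULT ==
a
8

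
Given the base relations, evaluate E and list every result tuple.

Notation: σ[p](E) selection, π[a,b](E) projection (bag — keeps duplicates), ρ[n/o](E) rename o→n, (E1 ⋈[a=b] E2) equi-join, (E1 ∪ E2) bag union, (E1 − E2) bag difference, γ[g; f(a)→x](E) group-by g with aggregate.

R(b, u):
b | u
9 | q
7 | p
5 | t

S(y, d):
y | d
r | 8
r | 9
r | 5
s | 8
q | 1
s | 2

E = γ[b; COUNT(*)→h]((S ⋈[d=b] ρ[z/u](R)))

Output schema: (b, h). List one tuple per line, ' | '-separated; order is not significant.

Stepwise |·|:
  S → 6
  R → 3
  ρ[z/u](R) → 3
  (S ⋈[d=b] ρ[z/u](R)) → 2
  γ[b; COUNT(*)→h]((S ⋈[d=b] ρ[z/u](R))) → 2

== RESULT ==
b | h
5 | 1
9 | 1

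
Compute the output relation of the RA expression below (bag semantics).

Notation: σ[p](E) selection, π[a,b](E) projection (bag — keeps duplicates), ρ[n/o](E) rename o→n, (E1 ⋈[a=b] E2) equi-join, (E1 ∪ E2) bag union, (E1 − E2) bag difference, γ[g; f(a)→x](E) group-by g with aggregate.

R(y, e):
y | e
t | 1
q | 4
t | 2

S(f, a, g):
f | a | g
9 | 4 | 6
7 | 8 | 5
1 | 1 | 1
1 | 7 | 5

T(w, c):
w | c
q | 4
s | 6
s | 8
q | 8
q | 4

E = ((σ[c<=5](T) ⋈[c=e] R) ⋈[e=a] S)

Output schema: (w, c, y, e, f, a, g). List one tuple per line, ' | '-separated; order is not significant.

Subexpression sizes:
  T → 5
  σ[c<=5](T) → 2
  R → 3
  (σ[c<=5](T) ⋈[c=e] R) → 2
  S → 4
  ((σ[c<=5](T) ⋈[c=e] R) ⋈[e=a] S) → 2

== RESULT ==
w | c | y | e | f | a | g
q | 4 | q | 4 | 9 | 4 | 6
q | 4 | q | 4 | 9 | 4 | 6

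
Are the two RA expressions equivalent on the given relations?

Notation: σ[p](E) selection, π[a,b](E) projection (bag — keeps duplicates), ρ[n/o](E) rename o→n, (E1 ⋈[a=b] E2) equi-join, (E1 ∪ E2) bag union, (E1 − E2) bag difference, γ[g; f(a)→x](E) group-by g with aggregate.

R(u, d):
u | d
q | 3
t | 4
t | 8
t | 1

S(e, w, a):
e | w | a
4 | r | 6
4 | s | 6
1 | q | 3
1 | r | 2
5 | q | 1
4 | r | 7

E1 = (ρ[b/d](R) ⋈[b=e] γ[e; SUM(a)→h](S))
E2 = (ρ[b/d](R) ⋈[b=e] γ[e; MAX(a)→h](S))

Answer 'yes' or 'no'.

E1 stepwise |·|:
  R → 4
  ρ[b/d](R) → 4
  S → 6
  γ[e; SUM(a)→h](S) → 3
  (ρ[b/d](R) ⋈[b=e] γ[e; SUM(a)→h](S)) → 2
E2 stepwise |·|:
  R → 4
  ρ[b/d](R) → 4
  S → 6
  γ[e; MAX(a)→h](S) → 3
  (ρ[b/d](R) ⋈[b=e] γ[e; MAX(a)→h](S)) → 2

E1 result:
u | b | e | h
t | 1 | 1 | 5
t | 4 | 4 | 19
E2 result:
u | b | e | h
t | 1 | 1 | 3
t | 4 | 4 | 7
Witness: ('t', 1, 1, 3) appears 0× in E1 but 1× in E2.

no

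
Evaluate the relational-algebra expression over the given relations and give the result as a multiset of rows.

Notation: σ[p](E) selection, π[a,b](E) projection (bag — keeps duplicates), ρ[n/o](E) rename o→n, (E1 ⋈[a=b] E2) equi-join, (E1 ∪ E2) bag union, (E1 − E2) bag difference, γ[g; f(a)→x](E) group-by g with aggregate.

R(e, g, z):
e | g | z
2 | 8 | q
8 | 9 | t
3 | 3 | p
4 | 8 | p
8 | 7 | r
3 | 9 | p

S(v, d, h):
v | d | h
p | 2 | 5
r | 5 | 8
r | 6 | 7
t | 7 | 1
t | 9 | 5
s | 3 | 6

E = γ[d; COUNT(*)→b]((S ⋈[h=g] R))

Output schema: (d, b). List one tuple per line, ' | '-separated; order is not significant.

Subexpression sizes:
  S → 6
  R → 6
  (S ⋈[h=g] R) → 3
  γ[d; COUNT(*)→b]((S ⋈[h=g] R)) → 2

== RESULT ==
d | b
5 | 2
6 | 1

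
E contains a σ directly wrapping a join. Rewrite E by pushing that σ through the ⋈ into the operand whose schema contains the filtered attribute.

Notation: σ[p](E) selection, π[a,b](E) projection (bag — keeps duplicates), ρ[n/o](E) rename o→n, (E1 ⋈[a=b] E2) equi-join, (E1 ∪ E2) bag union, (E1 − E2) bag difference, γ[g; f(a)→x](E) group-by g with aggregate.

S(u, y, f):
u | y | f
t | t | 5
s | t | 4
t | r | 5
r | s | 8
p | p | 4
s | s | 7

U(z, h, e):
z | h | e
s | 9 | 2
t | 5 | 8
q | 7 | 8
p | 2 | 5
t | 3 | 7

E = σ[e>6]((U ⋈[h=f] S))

σ filters on e, owned by the left side.
E' = (σ[e>6](U) ⋈[h=f] S)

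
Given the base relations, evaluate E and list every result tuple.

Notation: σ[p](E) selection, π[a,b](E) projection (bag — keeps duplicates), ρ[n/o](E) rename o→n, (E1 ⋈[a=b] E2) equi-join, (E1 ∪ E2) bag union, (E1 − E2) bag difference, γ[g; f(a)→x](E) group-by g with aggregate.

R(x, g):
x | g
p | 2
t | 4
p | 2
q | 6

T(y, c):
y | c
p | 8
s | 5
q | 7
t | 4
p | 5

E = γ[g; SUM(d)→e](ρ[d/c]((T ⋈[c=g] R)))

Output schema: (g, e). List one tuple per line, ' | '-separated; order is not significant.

Subexpression sizes:
  T → 5
  R → 4
  (T ⋈[c=g] R) → 1
  ρ[d/c]((T ⋈[c=g] R)) → 1
  γ[g; SUM(d)→e](ρ[d/c]((T ⋈[c=g] R))) → 1

== RESULT ==
g | e
4 | 4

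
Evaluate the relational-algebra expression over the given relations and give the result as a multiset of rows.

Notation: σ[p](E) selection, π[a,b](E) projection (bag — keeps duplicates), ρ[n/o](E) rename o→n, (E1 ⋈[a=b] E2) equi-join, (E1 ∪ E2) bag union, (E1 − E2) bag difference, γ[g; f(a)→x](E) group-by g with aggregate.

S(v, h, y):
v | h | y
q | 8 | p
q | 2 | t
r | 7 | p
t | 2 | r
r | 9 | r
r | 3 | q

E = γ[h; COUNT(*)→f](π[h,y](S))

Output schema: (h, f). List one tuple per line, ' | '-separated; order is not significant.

Per-node cardinality:
  S → 6
  π[h,y](S) → 6
  γ[h; COUNT(*)→f](π[h,y](S)) → 5

== RESULT ==
h | f
2 | 2
3 | 1
7 | 1
8 | 1
9 | 1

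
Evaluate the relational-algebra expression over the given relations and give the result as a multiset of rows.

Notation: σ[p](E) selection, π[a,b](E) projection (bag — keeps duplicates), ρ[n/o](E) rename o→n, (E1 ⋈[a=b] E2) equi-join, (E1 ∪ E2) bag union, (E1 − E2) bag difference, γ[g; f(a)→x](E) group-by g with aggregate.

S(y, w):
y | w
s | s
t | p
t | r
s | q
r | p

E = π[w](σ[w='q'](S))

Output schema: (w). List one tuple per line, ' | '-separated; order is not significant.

Subexpression sizes:
  S → 5
  σ[w='q'](S) → 1
  π[w](σ[w='q'](S)) → 1

== RESULT ==
w
q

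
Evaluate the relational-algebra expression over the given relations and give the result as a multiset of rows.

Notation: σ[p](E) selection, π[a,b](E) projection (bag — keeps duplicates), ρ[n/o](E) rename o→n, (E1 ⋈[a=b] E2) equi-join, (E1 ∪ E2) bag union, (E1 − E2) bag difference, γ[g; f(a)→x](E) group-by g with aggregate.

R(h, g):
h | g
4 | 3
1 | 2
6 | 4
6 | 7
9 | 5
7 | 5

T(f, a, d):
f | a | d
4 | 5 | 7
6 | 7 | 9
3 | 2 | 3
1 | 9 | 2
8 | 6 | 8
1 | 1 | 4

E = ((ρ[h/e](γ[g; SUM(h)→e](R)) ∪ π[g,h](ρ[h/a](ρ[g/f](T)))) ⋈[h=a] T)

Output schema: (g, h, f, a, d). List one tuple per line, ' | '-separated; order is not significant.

Stepwise |·|:
  R → 6
  γ[g; SUM(h)→e](R) → 5
  ρ[h/e](γ[g; SUM(h)→e](R)) → 5
  T → 6
  ρ[g/f](T) → 6
  ρ[h/a](ρ[g/f](T)) → 6
  π[g,h](ρ[h/a](ρ[g/f](T))) → 6
  (ρ[h/e](γ[g; SUM(h)→e](R)) ∪ π[g,h](ρ[h/a](ρ[g/f](T)))) → 11
  T → 6
  ((ρ[h/e](γ[g; SUM(h)→e](R)) ∪ π[g,h](ρ[h/a](ρ[g/f](T)))) ⋈[h=a] T) → 9

== RESULT ==
g | h | f | a | d
1 | 1 | 1 | 1 | 4
1 | 9 | 1 | 9 | 2
2 | 1 | 1 | 1 | 4
3 | 2 | 3 | 2 | 3
4 | 5 | 4 | 5 | 7
4 | 6 | 8 | 6 | 8
6 | 7 | 6 | 7 | 9
7 | 6 | 8 | 6 | 8
8 | 6 | 8 | 6 | 8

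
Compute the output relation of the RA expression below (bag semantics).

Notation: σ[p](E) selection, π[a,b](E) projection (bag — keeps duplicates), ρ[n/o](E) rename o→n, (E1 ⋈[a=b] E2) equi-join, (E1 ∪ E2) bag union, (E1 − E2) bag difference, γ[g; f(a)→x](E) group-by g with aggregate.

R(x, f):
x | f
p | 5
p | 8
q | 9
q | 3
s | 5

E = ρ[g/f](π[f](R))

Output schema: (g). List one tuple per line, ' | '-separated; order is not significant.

Subexpression sizes:
  R → 5
  π[f](R) → 5
  ρ[g/f](π[f](R)) → 5

== RESULT ==
g
3
5
5
8
9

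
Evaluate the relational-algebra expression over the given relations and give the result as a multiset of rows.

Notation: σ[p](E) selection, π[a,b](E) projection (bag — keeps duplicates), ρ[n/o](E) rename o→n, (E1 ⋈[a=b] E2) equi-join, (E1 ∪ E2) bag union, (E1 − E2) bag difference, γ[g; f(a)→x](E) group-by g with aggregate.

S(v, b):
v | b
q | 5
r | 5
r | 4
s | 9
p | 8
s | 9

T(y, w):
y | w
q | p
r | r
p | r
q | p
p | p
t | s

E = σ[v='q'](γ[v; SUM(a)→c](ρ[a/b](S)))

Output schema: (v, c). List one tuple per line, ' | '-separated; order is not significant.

Row counts bottom-up:
  S → 6
  ρ[a/b](S) → 6
  γ[v; SUM(a)→c](ρ[a/b](S)) → 4
  σ[v='q'](γ[v; SUM(a)→c](ρ[a/b](S))) → 1

== RESULT ==
v | c
q | 5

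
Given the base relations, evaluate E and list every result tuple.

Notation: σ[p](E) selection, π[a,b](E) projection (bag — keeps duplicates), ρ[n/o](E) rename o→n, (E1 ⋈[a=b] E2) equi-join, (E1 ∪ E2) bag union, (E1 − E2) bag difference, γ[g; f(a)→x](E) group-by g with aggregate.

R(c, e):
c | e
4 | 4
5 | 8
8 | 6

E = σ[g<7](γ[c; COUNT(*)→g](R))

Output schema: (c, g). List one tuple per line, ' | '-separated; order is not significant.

Per-node cardinality:
  R → 3
  γ[c; COUNT(*)→g](R) → 3
  σ[g<7](γ[c; COUNT(*)→g](R)) → 3

== RESULT ==
c | g
4 | 1
5 | 1
8 | 1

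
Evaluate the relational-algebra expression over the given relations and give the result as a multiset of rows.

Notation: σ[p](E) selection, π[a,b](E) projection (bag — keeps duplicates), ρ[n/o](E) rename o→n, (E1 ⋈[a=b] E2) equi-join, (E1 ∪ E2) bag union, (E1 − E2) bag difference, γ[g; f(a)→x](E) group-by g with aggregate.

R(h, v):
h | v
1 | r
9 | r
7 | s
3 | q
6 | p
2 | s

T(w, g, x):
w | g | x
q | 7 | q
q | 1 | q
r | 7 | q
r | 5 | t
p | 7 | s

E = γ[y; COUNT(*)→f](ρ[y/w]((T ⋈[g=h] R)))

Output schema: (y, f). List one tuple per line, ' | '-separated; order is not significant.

Subexpression sizes:
  T → 5
  R → 6
  (T ⋈[g=h] R) → 4
  ρ[y/w]((T ⋈[g=h] R)) → 4
  γ[y; COUNT(*)→f](ρ[y/w]((T ⋈[g=h] R))) → 3

== RESULT ==
y | f
p | 1
q | 2
r | 1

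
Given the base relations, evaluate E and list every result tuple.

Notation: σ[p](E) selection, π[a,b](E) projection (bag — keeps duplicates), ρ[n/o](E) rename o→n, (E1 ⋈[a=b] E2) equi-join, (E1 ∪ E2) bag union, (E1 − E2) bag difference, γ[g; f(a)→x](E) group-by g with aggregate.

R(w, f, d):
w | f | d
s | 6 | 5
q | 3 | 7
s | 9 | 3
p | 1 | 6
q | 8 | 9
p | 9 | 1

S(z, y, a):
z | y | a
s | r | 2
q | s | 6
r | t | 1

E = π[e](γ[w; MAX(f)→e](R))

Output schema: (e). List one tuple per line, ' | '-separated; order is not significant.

Per-node cardinality:
  R → 6
  γ[w; MAX(f)→e](R) → 3
  π[e](γ[w; MAX(f)→e](R)) → 3

== RESULT ==
e
8
9
9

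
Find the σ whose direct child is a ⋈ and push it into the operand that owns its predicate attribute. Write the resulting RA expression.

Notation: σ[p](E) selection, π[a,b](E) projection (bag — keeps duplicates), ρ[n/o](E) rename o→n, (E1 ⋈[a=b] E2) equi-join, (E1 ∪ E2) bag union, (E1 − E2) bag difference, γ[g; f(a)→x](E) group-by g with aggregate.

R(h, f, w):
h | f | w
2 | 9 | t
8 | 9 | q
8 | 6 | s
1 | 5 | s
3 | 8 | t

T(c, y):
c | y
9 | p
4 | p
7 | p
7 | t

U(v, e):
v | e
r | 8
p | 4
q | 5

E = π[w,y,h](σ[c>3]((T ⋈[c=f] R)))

σ filters on c, owned by the left side.
E' = π[w,y,h]((σ[c>3](T) ⋈[c=f] R))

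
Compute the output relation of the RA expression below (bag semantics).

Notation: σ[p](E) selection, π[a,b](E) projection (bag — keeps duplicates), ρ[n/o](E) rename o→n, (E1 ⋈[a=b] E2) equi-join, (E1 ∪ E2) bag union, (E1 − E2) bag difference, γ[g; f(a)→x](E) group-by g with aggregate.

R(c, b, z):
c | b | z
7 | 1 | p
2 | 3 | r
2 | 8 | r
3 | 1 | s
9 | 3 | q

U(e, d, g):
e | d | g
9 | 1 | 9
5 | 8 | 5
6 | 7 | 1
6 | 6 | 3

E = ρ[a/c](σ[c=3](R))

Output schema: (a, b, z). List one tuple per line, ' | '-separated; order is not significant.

Subexpression sizes:
  R → 5
  σ[c=3](R) → 1
  ρ[a/c](σ[c=3](R)) → 1

== RESULT ==
a | b | z
3 | 1 | s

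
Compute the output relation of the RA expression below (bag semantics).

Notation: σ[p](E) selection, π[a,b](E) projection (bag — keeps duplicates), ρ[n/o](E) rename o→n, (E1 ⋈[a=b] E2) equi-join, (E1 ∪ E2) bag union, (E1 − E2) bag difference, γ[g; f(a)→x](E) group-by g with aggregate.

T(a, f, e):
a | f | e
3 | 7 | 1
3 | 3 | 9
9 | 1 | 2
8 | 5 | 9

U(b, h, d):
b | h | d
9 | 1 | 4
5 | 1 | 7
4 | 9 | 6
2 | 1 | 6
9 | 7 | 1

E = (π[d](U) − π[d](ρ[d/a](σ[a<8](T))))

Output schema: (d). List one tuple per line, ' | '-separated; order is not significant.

Per-node cardinality:
  U → 5
  π[d](U) → 5
  T → 4
  σ[a<8](T) → 2
  ρ[d/a](σ[a<8](T)) → 2
  π[d](ρ[d/a](σ[a<8](T))) → 2
  (π[d](U) − π[d](ρ[d/a](σ[a<8](T)))) → 5

== RESULT ==
d
1
4
6
6
7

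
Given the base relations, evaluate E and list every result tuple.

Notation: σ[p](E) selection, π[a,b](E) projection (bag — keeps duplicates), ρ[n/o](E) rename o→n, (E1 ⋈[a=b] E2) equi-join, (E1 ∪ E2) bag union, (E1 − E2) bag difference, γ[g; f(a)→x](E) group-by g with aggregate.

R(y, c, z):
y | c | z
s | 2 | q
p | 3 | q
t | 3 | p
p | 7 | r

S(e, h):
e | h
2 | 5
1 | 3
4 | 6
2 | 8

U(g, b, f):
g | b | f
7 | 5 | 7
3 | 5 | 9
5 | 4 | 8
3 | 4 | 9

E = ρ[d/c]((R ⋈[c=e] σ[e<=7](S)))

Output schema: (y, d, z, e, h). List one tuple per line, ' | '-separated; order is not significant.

Row counts bottom-up:
  R → 4
  S → 4
  σ[e<=7](S) → 4
  (R ⋈[c=e] σ[e<=7](S)) → 2
  ρ[d/c]((R ⋈[c=e] σ[e<=7](S))) → 2

== RESULT ==
y | d | z | e | h
s | 2 | q | 2 | 5
s | 2 | q | 2 | 8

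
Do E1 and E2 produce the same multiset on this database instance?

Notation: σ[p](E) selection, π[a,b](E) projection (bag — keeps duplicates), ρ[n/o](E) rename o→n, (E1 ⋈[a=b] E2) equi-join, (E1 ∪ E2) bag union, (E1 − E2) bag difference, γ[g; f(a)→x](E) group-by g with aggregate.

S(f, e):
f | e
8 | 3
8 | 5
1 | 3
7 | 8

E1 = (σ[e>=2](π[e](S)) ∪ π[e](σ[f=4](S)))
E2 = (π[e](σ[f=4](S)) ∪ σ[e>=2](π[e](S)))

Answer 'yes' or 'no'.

E1 per-node cardinality:
  S → 4
  π[e](S) → 4
  σ[e>=2](π[e](S)) → 4
  S → 4
  σ[f=4](S) → 0
  π[e](σ[f=4](S)) → 0
  (σ[e>=2](π[e](S)) ∪ π[e](σ[f=4](S))) → 4
E2 per-node cardinality:
  S → 4
  σ[f=4](S) → 0
  π[e](σ[f=4](S)) → 0
  S → 4
  π[e](S) → 4
  σ[e>=2](π[e](S)) → 4
  (π[e](σ[f=4](S)) ∪ σ[e>=2](π[e](S))) → 4

E1 and E2 produce the same multiset:
e
3
3
5
8

yes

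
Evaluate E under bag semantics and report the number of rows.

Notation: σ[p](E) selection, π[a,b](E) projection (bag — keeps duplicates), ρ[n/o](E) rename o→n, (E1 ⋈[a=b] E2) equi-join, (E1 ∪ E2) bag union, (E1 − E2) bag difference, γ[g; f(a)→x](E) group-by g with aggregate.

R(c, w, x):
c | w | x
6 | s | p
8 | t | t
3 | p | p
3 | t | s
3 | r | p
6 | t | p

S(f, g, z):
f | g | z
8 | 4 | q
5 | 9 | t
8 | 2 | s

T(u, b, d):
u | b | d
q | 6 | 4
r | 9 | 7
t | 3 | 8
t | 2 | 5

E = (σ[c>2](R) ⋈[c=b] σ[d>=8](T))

Row counts bottom-up:
  R → 6
  σ[c>2](R) → 6
  T → 4
  σ[d>=8](T) → 1
  (σ[c>2](R) ⋈[c=b] σ[d>=8](T)) → 3

|E| = 3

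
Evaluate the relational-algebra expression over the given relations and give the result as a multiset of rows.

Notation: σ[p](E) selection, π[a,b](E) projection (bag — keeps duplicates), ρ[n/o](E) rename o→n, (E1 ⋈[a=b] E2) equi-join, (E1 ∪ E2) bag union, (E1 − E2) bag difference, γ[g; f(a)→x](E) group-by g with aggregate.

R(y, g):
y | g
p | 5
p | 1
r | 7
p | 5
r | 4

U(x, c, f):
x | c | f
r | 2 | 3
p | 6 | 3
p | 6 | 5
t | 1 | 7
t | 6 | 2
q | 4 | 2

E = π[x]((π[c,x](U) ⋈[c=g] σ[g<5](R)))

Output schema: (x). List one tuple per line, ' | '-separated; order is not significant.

Stepwise |·|:
  U → 6
  π[c,x](U) → 6
  R → 5
  σ[g<5](R) → 2
  (π[c,x](U) ⋈[c=g] σ[g<5](R)) → 2
  π[x]((π[c,x](U) ⋈[c=g] σ[g<5](R))) → 2

== RESULT ==
x
q
t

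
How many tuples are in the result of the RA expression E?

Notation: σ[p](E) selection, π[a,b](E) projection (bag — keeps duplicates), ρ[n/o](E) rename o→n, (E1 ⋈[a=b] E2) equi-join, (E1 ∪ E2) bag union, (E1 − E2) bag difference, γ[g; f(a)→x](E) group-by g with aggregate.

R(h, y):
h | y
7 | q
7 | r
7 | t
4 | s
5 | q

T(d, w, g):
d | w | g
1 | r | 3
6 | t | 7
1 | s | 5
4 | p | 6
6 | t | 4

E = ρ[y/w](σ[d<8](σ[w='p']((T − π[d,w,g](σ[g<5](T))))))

Subexpression sizes:
  T → 5
  T → 5
  σ[g<5](T) → 2
  π[d,w,g](σ[g<5](T)) → 2
  (T − π[d,w,g](σ[g<5](T))) → 3
  σ[w='p']((T − π[d,w,g](σ[g<5](T)))) → 1
  σ[d<8](σ[w='p']((T − π[d,w,g](σ[g<5](T))))) → 1
  ρ[y/w](σ[d<8](σ[w='p']((T − π[d,w,g](σ[g<5](T)))))) → 1

|E| = 1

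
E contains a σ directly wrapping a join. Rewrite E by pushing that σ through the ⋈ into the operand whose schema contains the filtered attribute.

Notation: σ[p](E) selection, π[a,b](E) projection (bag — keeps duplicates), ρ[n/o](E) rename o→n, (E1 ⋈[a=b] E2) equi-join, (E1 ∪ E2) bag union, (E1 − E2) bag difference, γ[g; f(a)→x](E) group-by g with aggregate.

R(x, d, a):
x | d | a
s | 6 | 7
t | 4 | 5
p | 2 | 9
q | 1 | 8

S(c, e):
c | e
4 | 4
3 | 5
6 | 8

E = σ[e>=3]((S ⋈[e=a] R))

σ filters on e, owned by the left side.
E' = (σ[e>=3](S) ⋈[e=a] R)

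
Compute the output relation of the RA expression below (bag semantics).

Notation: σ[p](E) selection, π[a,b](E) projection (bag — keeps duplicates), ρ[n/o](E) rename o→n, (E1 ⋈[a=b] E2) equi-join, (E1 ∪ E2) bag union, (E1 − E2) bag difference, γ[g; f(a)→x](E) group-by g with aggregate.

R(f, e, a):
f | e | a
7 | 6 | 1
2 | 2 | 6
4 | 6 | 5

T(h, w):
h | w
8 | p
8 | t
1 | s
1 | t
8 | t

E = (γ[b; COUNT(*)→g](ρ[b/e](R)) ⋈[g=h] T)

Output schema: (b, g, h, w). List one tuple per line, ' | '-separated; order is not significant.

Per-node cardinality:
  R → 3
  ρ[b/e](R) → 3
  γ[b; COUNT(*)→g](ρ[b/e](R)) → 2
  T → 5
  (γ[b; COUNT(*)→g](ρ[b/e](R)) ⋈[g=h] T) → 2

== RESULT ==
b | g | h | w
2 | 1 | 1 | s
2 | 1 | 1 | t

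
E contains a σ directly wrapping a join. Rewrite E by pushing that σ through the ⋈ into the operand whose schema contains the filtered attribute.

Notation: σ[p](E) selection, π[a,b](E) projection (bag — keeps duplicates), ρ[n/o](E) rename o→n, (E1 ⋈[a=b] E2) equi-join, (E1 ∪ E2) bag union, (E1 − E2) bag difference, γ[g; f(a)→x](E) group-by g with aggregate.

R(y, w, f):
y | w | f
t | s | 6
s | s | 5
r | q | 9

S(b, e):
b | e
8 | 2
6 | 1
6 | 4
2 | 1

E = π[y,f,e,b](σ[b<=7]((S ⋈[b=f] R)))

σ filters on b, owned by the left side.
E' = π[y,f,e,b]((σ[b<=7](S) ⋈[b=f] R))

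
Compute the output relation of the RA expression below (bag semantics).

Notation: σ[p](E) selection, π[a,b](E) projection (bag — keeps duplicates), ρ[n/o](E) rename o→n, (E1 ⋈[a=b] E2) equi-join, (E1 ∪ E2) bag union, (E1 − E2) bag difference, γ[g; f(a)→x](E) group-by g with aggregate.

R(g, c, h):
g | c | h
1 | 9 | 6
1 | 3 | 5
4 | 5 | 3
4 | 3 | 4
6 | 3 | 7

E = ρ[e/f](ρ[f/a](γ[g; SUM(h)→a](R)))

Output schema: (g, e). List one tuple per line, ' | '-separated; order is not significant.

Per-node cardinality:
  R → 5
  γ[g; SUM(h)→a](R) → 3
  ρ[f/a](γ[g; SUM(h)→a](R)) → 3
  ρ[e/f](ρ[f/a](γ[g; SUM(h)→a](R))) → 3

== RESULT ==
g | e
1 | 11
4 | 7
6 | 7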